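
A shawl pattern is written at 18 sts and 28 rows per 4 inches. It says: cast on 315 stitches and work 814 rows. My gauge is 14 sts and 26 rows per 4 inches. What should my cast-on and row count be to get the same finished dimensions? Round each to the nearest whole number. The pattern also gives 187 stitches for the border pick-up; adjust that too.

Cast on 245 stitches; work 756 rows; border pick-up 145 stitches.

Stitches: 315 × 14/18 = 245.00 → 245.
Rows: 814 × 26/28 = 755.86 → 756.
border pick-up: 187 × 14/18 = 145.44 → 145.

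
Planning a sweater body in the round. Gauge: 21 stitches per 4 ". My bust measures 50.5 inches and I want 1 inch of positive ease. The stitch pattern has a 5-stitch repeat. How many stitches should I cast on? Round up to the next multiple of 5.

275 stitches.

Finished = 50.5 + 1 = 51.5 inches.
21 / 4 = 5.25 sts/in.
51.5 × 5.25 = 270.38 sts.
Next multiple of 5: 275.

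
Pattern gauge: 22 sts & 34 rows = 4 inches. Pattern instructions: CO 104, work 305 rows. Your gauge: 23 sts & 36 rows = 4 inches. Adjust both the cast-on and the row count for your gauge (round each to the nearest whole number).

Cast on 109 stitches; work 323 rows.

Stitches: 104 × 23/22 = 108.73 → 109.
Rows: 305 × 36/34 = 322.94 → 323.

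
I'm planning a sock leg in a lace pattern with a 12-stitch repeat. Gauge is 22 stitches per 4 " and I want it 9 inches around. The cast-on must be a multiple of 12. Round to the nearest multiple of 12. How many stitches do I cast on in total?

22 / 4 = 5.5 sts per inch.
9 × 5.5 = 49.50 sts.
Nearest multiple of 12: 48.

CO 48 sts.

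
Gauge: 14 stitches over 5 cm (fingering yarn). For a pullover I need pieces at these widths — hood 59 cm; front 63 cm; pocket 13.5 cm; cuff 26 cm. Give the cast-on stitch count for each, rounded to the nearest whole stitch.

hood 165; front 176; pocket 38; cuff 73.

Rate = 14/5 = 2.8 sts per cm.
hood: 59 × 2.8 = 165.20 → 165.
front: 63 × 2.8 = 176.40 → 176.
pocket: 13.5 × 2.8 = 37.80 → 38.
cuff: 26 × 2.8 = 72.80 → 73.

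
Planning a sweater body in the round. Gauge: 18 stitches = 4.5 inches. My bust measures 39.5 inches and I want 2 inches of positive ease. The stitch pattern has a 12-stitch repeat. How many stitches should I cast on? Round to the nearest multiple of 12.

Finished = 39.5 + 2 = 41.5 inches.
18 / 4.5 = 4 sts/in.
41.5 × 4 = 166.00 sts.
Nearest multiple of 12: 168.

168 stitches.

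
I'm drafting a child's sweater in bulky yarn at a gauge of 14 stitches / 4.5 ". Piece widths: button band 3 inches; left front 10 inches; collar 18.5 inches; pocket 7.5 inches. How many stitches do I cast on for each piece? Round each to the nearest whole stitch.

button band 9; left front 31; collar 58; pocket 23.

Rate = 14/4.5 = 3.111 sts per in.
button band: 3 × 3.111 = 9.33 → 9.
left front: 10 × 3.111 = 31.11 → 31.
collar: 18.5 × 3.111 = 57.56 → 58.
pocket: 7.5 × 3.111 = 23.33 → 23.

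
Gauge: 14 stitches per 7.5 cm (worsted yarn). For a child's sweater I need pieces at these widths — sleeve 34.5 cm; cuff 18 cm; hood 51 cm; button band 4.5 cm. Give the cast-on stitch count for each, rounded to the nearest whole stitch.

sleeve 64; cuff 34; hood 95; button band 8.

Rate = 14/7.5 = 1.867 sts per cm.
sleeve: 34.5 × 1.867 = 64.40 → 64.
cuff: 18 × 1.867 = 33.60 → 34.
hood: 51 × 1.867 = 95.20 → 95.
button band: 4.5 × 1.867 = 8.40 → 8.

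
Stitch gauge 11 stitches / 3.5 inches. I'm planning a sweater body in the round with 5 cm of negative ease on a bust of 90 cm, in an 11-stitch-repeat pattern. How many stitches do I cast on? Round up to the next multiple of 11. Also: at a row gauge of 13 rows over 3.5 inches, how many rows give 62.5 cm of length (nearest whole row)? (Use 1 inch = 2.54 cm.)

Finished = 90 − 5 = 85 cm.
85 cm × 1/2.54 = 33.46 inches.
11/3.5 = 3.143 sts per in; 33.46 × 3.143 = 105.17 sts.
Next multiple of 11 → 110.
62.5 cm = 24.61 inches; × 3.714 = 91.39 → 91 rows.

Cast on 110 stitches; work 91 rows.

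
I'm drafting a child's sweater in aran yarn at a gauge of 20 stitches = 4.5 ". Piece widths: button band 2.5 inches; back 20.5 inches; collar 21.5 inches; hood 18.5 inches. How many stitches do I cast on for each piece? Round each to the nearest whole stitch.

button band 11; back 91; collar 96; hood 82.

Rate = 20/4.5 = 4.444 sts per in.
button band: 2.5 × 4.444 = 11.11 → 11.
back: 20.5 × 4.444 = 91.11 → 91.
collar: 21.5 × 4.444 = 95.56 → 96.
hood: 18.5 × 4.444 = 82.22 → 82.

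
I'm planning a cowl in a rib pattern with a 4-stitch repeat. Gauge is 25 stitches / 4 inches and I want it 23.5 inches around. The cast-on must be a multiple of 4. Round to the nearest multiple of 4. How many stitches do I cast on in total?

25 / 4 = 6.25 sts per inch.
23.5 × 6.25 = 146.88 sts.
Nearest multiple of 4: 148.

148 stitches.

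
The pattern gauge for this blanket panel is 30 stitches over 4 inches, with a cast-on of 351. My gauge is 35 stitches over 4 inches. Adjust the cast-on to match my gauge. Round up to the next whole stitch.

410 stitches.

Scale factor = 35 / 30 = 1.167.
351 × 35 / 30 = 409.50 sts.
→ 410 sts.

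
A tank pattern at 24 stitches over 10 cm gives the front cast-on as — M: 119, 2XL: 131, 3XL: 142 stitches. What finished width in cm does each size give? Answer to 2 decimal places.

M 49.58 cm; 2XL 54.58 cm; 3XL 59.17 cm.

24/10 = 2.4 sts per cm.
M: 119 / 2.4 = 49.583 → 49.58 cm.
2XL: 131 / 2.4 = 54.583 → 54.58 cm.
3XL: 142 / 2.4 = 59.167 → 59.17 cm.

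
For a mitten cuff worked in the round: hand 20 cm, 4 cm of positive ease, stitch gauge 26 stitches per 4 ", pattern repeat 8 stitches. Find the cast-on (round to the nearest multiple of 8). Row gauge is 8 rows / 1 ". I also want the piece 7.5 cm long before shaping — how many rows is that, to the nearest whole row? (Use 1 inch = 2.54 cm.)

Cast on 64 stitches; work 24 rows.

Finished = 20 + 4 = 24 cm.
24 cm × 1/2.54 = 9.45 inches.
26/4 = 6.5 sts per in; 9.45 × 6.5 = 61.42 sts.
Nearest multiple of 8 → 64.
7.5 cm = 2.95 inches; × 8 = 23.62 → 24 rows.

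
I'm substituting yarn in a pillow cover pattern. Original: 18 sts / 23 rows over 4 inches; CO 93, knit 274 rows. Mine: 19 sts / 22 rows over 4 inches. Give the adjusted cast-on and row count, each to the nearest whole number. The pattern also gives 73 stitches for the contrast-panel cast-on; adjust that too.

Stitches: 93 × 19/18 = 98.17 → 98.
Rows: 274 × 22/23 = 262.09 → 262.
contrast-panel cast-on: 73 × 19/18 = 77.06 → 77.

Cast on 98 stitches; work 262 rows; contrast-panel cast-on 77 stitches.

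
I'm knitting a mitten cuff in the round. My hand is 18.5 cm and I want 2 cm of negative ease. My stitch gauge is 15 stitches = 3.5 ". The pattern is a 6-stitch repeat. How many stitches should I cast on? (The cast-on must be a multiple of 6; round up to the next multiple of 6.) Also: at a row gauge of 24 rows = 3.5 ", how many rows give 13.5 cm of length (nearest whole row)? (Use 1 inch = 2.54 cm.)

Finished = 18.5 − 2 = 16.5 cm.
16.5 cm × 1/2.54 = 6.50 inches.
15/3.5 = 4.286 sts per in; 6.50 × 4.286 = 27.84 sts.
Next multiple of 6 → 30.
13.5 cm = 5.31 inches; × 6.857 = 36.45 → 36 rows.

Cast on 30 stitches; work 36 rows.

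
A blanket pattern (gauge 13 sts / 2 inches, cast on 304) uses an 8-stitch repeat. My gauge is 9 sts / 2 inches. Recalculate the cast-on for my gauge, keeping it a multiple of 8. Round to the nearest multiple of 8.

208 stitches.

304 × 9 / 13 = 210.46.
Nearest multiple of 8: 208.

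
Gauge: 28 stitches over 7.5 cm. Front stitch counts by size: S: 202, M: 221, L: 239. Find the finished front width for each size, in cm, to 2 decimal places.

28/7.5 = 3.733 sts per cm.
S: 202 / 3.733 = 54.107 → 54.11 cm.
M: 221 / 3.733 = 59.196 → 59.20 cm.
L: 239 / 3.733 = 64.018 → 64.02 cm.

S 54.11 cm; M 59.20 cm; L 64.02 cm.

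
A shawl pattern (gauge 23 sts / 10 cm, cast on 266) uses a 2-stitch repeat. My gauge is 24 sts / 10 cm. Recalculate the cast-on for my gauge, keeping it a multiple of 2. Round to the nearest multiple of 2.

266 × 24 / 23 = 277.57.
Nearest multiple of 2: 278.

278 stitches.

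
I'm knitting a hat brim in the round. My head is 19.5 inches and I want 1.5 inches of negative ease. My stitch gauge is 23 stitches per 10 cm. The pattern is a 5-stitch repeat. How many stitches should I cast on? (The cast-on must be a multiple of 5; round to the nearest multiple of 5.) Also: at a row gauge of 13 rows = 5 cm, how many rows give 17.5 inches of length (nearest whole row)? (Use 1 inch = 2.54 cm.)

Finished = 19.5 − 1.5 = 18 inches.
18 inches × 2.54 = 45.72 cm.
23/10 = 2.3 sts per cm; 45.72 × 2.3 = 105.16 sts.
Nearest multiple of 5 → 105.
17.5 inches = 44.45 cm; × 2.6 = 115.57 → 116 rows.

Cast on 105 stitches; work 116 rows.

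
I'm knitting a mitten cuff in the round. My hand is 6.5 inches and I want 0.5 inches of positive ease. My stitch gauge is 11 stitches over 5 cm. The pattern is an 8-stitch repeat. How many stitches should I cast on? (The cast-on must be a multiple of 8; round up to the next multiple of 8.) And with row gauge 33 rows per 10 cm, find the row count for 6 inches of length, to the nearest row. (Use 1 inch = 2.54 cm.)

Cast on 40 stitches; work 50 rows.

Finished = 6.5 + 0.5 = 7 inches.
7 inches × 2.54 = 17.78 cm.
11/5 = 2.2 sts per cm; 17.78 × 2.2 = 39.12 sts.
Next multiple of 8 → 40.
6 inches = 15.24 cm; × 3.3 = 50.29 → 50 rows.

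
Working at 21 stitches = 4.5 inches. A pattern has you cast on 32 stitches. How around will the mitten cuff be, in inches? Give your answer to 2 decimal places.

6.86 inches.

21 stitches / 4.5 inch = 4.667 stitches per inch.
32 / 4.667 = 6.857 inches.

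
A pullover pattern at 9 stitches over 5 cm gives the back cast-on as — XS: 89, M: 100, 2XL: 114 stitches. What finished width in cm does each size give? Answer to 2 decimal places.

XS 49.44 cm; M 55.56 cm; 2XL 63.33 cm.

9/5 = 1.8 sts per cm.
XS: 89 / 1.8 = 49.444 → 49.44 cm.
M: 100 / 1.8 = 55.556 → 55.56 cm.
2XL: 114 / 1.8 = 63.333 → 63.33 cm.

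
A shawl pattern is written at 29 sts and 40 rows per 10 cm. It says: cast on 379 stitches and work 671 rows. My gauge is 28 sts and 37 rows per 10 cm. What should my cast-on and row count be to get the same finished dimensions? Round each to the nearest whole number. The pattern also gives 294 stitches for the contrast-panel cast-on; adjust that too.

Stitches: 379 × 28/29 = 365.93 → 366.
Rows: 671 × 37/40 = 620.67 → 621.
contrast-panel cast-on: 294 × 28/29 = 283.86 → 284.

Cast on 366 stitches; work 621 rows; contrast-panel cast-on 284 stitches.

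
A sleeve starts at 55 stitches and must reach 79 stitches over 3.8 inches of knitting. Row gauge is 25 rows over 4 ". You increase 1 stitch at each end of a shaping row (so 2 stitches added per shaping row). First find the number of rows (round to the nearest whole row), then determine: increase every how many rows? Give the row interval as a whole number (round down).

Increase every 2nd row.

Rows = 3.8 × 6.25 = 23.8 → 24 rows.
Stitches to add: 24 → 12 shaping rows (at 2 st each).
24 / 12 = 2.00 → every 2 rows.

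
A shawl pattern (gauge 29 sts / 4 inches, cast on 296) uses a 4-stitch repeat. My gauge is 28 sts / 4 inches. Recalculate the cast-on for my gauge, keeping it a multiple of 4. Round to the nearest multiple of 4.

284 stitches.

296 × 28 / 29 = 285.79.
Nearest multiple of 4: 284.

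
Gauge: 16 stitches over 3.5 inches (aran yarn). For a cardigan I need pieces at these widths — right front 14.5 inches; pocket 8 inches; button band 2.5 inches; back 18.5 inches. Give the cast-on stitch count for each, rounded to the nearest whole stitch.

right front 66; pocket 37; button band 11; back 85.

Rate = 16/3.5 = 4.571 sts per in.
right front: 14.5 × 4.571 = 66.29 → 66.
pocket: 8 × 4.571 = 36.57 → 37.
button band: 2.5 × 4.571 = 11.43 → 11.
back: 18.5 × 4.571 = 84.57 → 85.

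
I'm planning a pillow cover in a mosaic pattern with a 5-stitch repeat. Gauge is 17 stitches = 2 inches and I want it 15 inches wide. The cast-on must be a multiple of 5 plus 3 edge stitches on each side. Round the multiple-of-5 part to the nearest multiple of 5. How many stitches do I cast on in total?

17 / 2 = 8.5 sts per inch.
15 × 8.5 = 127.50 sts.
Less 6 edge sts → 121.50 for the repeat.
Nearest multiple of 5: 120.
Add back 6 edge sts → 126.

126 stitches.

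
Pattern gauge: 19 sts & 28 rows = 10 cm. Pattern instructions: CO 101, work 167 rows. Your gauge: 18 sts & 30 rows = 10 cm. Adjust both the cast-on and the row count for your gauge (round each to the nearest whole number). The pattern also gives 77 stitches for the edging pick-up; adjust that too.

Stitches: 101 × 18/19 = 95.68 → 96.
Rows: 167 × 30/28 = 178.93 → 179.
edging pick-up: 77 × 18/19 = 72.95 → 73.

Cast on 96 stitches; work 179 rows; edging pick-up 73 stitches.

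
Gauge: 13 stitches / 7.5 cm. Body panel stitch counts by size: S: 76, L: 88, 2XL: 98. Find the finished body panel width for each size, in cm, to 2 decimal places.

S 43.85 cm; L 50.77 cm; 2XL 56.54 cm.

13/7.5 = 1.733 sts per cm.
S: 76 / 1.733 = 43.846 → 43.85 cm.
L: 88 / 1.733 = 50.769 → 50.77 cm.
2XL: 98 / 1.733 = 56.538 → 56.54 cm.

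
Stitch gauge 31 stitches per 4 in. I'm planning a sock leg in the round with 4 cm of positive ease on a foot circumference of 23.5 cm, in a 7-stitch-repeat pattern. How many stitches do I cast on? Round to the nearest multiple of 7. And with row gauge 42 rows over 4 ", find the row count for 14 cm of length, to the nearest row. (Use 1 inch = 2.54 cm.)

Cast on 84 stitches; work 58 rows.

Finished = 23.5 + 4 = 27.5 cm.
27.5 cm × 1/2.54 = 10.83 inches.
31/4 = 7.75 sts per in; 10.83 × 7.75 = 83.91 sts.
Nearest multiple of 7 → 84.
14 cm = 5.51 inches; × 10.5 = 57.87 → 58 rows.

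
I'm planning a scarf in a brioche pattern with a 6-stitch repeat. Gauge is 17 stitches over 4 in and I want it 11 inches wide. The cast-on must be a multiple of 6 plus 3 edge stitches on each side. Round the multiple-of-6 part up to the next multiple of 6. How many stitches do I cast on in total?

17 / 4 = 4.25 sts per inch.
11 × 4.25 = 46.75 sts.
Less 6 edge sts → 40.75 for the repeat.
Next multiple of 6: 42.
Add back 6 edge sts → 48.

Cast on 48 stitches.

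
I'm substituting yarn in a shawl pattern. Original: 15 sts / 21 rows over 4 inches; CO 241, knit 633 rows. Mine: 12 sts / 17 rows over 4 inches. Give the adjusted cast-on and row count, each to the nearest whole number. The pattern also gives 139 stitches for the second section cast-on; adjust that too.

Stitches: 241 × 12/15 = 192.80 → 193.
Rows: 633 × 17/21 = 512.43 → 512.
second section cast-on: 139 × 12/15 = 111.20 → 111.

Cast on 193 stitches; work 512 rows; second section cast-on 111 stitches.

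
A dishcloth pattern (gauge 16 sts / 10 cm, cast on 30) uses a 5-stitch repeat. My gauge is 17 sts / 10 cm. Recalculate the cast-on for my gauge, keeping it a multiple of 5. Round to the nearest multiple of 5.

Cast on 30 stitches.

30 × 17 / 16 = 31.88.
Nearest multiple of 5: 30.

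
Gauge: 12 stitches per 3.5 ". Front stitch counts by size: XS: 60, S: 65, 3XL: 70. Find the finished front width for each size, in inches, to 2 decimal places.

XS 17.50 inches; S 18.96 inches; 3XL 20.42 inches.

12/3.5 = 3.429 sts per in.
XS: 60 / 3.429 = 17.500 → 17.50 in.
S: 65 / 3.429 = 18.958 → 18.96 in.
3XL: 70 / 3.429 = 20.417 → 20.42 in.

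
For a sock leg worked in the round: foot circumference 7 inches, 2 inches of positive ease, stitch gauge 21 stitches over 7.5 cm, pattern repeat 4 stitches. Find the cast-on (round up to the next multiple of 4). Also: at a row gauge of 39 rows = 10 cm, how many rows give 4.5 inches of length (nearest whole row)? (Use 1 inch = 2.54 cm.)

Cast on 68 stitches; work 45 rows.

Finished = 7 + 2 = 9 inches.
9 inches × 2.54 = 22.86 cm.
21/7.5 = 2.8 sts per cm; 22.86 × 2.8 = 64.01 sts.
Next multiple of 4 → 68.
4.5 inches = 11.43 cm; × 3.9 = 44.58 → 45 rows.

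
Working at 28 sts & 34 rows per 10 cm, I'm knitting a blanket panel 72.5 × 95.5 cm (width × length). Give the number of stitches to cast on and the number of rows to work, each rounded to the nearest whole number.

Cast on 203 stitches and work 325 rows.

Stitch gauge = 28/10 = 2.8 sts/cm; 72.5 × 2.8 = 203.00 → 203 sts.
Row gauge = 34/10 = 3.4 rows/cm; 95.5 × 3.4 = 324.70 → 325 rows.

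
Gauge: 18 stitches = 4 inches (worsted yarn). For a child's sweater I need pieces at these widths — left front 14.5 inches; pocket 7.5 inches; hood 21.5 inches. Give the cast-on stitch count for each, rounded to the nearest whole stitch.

left front 65; pocket 34; hood 97.

Rate = 18/4 = 4.5 sts per in.
left front: 14.5 × 4.5 = 65.25 → 65.
pocket: 7.5 × 4.5 = 33.75 → 34.
hood: 21.5 × 4.5 = 96.75 → 97.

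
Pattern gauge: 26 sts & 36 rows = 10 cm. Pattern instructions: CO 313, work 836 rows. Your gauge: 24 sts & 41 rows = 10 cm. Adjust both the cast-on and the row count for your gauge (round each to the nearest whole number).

Stitches: 313 × 24/26 = 288.92 → 289.
Rows: 836 × 41/36 = 952.11 → 952.

Cast on 289 stitches; work 952 rows.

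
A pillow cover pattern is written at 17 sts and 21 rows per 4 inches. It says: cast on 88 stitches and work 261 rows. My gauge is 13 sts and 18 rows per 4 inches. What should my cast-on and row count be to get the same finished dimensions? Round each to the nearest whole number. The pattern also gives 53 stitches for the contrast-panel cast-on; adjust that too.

Cast on 67 stitches; work 224 rows; contrast-panel cast-on 41 stitches.

Stitches: 88 × 13/17 = 67.29 → 67.
Rows: 261 × 18/21 = 223.71 → 224.
contrast-panel cast-on: 53 × 13/17 = 40.53 → 41.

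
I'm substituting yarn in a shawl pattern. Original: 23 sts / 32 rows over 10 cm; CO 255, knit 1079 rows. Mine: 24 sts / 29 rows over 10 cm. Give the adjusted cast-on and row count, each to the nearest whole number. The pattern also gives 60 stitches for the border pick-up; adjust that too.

Stitches: 255 × 24/23 = 266.09 → 266.
Rows: 1079 × 29/32 = 977.84 → 978.
border pick-up: 60 × 24/23 = 62.61 → 63.

Cast on 266 stitches; work 978 rows; border pick-up 63 stitches.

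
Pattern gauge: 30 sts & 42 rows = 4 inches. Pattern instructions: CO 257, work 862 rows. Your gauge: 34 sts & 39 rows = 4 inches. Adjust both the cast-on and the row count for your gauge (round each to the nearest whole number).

Stitches: 257 × 34/30 = 291.27 → 291.
Rows: 862 × 39/42 = 800.43 → 800.

Cast on 291 stitches; work 800 rows.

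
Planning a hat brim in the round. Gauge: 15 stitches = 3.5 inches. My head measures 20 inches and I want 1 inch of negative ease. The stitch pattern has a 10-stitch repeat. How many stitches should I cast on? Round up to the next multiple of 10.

CO 90 sts.

Finished = 20 − 1 = 19 inches.
15 / 3.5 = 4.286 sts/in.
19 × 4.286 = 81.43 sts.
Next multiple of 10: 90.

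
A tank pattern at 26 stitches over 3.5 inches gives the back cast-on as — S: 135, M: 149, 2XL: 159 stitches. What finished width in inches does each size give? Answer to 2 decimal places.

S 18.17 inches; M 20.06 inches; 2XL 21.40 inches.

26/3.5 = 7.429 sts per in.
S: 135 / 7.429 = 18.173 → 18.17 in.
M: 149 / 7.429 = 20.058 → 20.06 in.
2XL: 159 / 7.429 = 21.404 → 21.40 in.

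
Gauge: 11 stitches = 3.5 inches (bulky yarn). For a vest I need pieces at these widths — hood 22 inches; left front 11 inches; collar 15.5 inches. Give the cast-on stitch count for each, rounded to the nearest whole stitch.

Rate = 11/3.5 = 3.143 sts per in.
hood: 22 × 3.143 = 69.14 → 69.
left front: 11 × 3.143 = 34.57 → 35.
collar: 15.5 × 3.143 = 48.71 → 49.

hood 69; left front 35; collar 49.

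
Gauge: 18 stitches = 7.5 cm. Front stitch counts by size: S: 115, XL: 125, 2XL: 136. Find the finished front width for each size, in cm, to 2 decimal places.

18/7.5 = 2.4 sts per cm.
S: 115 / 2.4 = 47.917 → 47.92 cm.
XL: 125 / 2.4 = 52.083 → 52.08 cm.
2XL: 136 / 2.4 = 56.667 → 56.67 cm.

S 47.92 cm; XL 52.08 cm; 2XL 56.67 cm.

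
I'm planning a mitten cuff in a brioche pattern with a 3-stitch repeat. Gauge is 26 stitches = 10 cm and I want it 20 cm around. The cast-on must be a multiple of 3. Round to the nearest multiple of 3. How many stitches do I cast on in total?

Cast on 51 stitches.

26 / 10 = 2.6 sts per cm.
20 × 2.6 = 52.00 sts.
Nearest multiple of 3: 51.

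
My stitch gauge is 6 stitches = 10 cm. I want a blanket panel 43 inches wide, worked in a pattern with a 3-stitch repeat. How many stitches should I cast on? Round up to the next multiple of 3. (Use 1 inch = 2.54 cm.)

66 stitches.

43 in = 43 × 2.54 = 109.22 cm.
6 / 10 = 0.6 sts/cm.
109.22 × 0.6 = 65.53 sts.
→ 66.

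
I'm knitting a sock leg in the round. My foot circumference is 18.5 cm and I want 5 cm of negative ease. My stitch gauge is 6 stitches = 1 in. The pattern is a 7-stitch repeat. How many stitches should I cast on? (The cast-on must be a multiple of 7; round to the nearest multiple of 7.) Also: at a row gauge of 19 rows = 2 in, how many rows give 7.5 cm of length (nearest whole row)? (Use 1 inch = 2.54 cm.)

Finished = 18.5 − 5 = 13.5 cm.
13.5 cm × 1/2.54 = 5.31 inches.
6/1 = 6 sts per in; 5.31 × 6 = 31.89 sts.
Nearest multiple of 7 → 35.
7.5 cm = 2.95 inches; × 9.5 = 28.05 → 28 rows.

Cast on 35 stitches; work 28 rows.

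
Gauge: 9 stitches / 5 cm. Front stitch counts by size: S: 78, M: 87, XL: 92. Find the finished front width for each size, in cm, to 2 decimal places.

9/5 = 1.8 sts per cm.
S: 78 / 1.8 = 43.333 → 43.33 cm.
M: 87 / 1.8 = 48.333 → 48.33 cm.
XL: 92 / 1.8 = 51.111 → 51.11 cm.

S 43.33 cm; M 48.33 cm; XL 51.11 cm.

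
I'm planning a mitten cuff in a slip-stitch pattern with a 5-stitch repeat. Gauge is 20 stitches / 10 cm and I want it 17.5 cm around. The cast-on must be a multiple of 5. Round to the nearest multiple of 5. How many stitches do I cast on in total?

20 / 10 = 2 sts per cm.
17.5 × 2 = 35.00 sts.
Nearest multiple of 5: 35.

Cast on 35 stitches.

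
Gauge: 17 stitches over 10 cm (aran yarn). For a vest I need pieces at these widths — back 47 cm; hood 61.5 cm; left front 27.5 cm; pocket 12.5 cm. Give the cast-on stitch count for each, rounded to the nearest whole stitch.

back 80; hood 105; left front 47; pocket 21.

Rate = 17/10 = 1.7 sts per cm.
back: 47 × 1.7 = 79.90 → 80.
hood: 61.5 × 1.7 = 104.55 → 105.
left front: 27.5 × 1.7 = 46.75 → 47.
pocket: 12.5 × 1.7 = 21.25 → 21.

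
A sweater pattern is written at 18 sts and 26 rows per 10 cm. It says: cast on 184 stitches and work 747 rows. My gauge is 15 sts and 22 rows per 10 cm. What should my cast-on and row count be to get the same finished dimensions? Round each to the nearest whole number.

Cast on 153 stitches; work 632 rows.

Stitches: 184 × 15/18 = 153.33 → 153.
Rows: 747 × 22/26 = 632.08 → 632.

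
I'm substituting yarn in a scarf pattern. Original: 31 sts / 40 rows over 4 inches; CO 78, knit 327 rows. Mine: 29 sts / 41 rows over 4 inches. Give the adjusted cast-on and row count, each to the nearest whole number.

Cast on 73 stitches; work 335 rows.

Stitches: 78 × 29/31 = 72.97 → 73.
Rows: 327 × 41/40 = 335.18 → 335.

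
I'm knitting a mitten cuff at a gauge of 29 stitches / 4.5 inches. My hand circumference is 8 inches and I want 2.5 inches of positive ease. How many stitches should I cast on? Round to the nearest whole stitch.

68 stitches.

Finished = 8 + 2.5 = 10.5 in.
29 / 4.5 = 6.444 sts per inch.
10.50 × 6.444 = 67.67 sts.
→ 68 sts.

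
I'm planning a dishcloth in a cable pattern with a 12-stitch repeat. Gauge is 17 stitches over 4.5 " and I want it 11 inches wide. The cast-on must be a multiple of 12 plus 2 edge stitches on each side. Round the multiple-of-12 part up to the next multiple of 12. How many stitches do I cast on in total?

CO 52 sts.

17 / 4.5 = 3.778 sts per inch.
11 × 3.778 = 41.56 sts.
Less 4 edge sts → 37.56 for the repeat.
Next multiple of 12: 48.
Add back 4 edge sts → 52.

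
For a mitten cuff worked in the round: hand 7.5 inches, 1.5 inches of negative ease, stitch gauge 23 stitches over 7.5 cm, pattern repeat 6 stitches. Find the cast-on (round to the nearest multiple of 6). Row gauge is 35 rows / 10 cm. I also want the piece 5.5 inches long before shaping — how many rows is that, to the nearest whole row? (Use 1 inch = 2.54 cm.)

Finished = 7.5 − 1.5 = 6 inches.
6 inches × 2.54 = 15.24 cm.
23/7.5 = 3.067 sts per cm; 15.24 × 3.067 = 46.74 sts.
Nearest multiple of 6 → 48.
5.5 inches = 13.97 cm; × 3.5 = 48.90 → 49 rows.

Cast on 48 stitches; work 49 rows.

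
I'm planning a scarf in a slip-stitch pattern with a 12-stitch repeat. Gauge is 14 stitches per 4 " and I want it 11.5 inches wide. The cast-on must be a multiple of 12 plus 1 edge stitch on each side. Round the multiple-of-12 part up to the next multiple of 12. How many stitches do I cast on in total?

14 / 4 = 3.5 sts per inch.
11.5 × 3.5 = 40.25 sts.
Less 2 edge sts → 38.25 for the repeat.
Next multiple of 12: 48.
Add back 2 edge sts → 50.

Cast on 50 stitches.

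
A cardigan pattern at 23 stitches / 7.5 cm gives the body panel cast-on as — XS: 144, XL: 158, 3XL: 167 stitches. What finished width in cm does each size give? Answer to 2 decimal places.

XS 46.96 cm; XL 51.52 cm; 3XL 54.46 cm.

23/7.5 = 3.067 sts per cm.
XS: 144 / 3.067 = 46.957 → 46.96 cm.
XL: 158 / 3.067 = 51.522 → 51.52 cm.
3XL: 167 / 3.067 = 54.457 → 54.46 cm.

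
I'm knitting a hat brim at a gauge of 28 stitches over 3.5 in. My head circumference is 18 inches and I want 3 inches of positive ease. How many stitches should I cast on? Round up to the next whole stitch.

Cast on 168 stitches.

Finished = 18 + 3 = 21 in.
28 / 3.5 = 8 sts per inch.
21.00 × 8 = 168.00 sts.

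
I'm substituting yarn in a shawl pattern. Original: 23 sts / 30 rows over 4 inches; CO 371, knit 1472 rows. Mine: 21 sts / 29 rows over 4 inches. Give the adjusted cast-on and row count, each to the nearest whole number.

Stitches: 371 × 21/23 = 338.74 → 339.
Rows: 1472 × 29/30 = 1422.93 → 1423.

Cast on 339 stitches; work 1423 rows.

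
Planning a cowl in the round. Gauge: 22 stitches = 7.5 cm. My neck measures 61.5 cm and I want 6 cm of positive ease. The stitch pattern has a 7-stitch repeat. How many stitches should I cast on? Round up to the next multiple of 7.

Finished = 61.5 + 6 = 67.5 cm.
22 / 7.5 = 2.933 sts/cm.
67.5 × 2.933 = 198.00 sts.
Next multiple of 7: 203.

203 stitches.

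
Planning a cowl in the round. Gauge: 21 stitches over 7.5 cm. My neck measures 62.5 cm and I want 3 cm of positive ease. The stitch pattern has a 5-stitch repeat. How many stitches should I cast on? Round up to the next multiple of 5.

Finished = 62.5 + 3 = 65.5 cm.
21 / 7.5 = 2.8 sts/cm.
65.5 × 2.8 = 183.40 sts.
Next multiple of 5: 185.

Cast on 185 stitches.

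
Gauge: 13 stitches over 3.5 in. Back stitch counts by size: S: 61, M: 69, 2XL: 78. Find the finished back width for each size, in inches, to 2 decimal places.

13/3.5 = 3.714 sts per in.
S: 61 / 3.714 = 16.423 → 16.42 in.
M: 69 / 3.714 = 18.577 → 18.58 in.
2XL: 78 / 3.714 = 21.000 → 21.00 in.

S 16.42 inches; M 18.58 inches; 2XL 21.00 inches.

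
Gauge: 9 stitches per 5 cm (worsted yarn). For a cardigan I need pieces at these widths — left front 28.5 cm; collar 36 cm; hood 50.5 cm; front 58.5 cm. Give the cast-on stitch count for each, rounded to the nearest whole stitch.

Rate = 9/5 = 1.8 sts per cm.
left front: 28.5 × 1.8 = 51.30 → 51.
collar: 36 × 1.8 = 64.80 → 65.
hood: 50.5 × 1.8 = 90.90 → 91.
front: 58.5 × 1.8 = 105.30 → 105.

left front 51; collar 65; hood 91; front 105.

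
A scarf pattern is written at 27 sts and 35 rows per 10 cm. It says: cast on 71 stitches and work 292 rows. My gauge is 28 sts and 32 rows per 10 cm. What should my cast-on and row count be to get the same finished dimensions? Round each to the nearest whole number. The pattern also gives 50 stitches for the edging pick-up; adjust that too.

Stitches: 71 × 28/27 = 73.63 → 74.
Rows: 292 × 32/35 = 266.97 → 267.
edging pick-up: 50 × 28/27 = 51.85 → 52.

Cast on 74 stitches; work 267 rows; edging pick-up 52 stitches.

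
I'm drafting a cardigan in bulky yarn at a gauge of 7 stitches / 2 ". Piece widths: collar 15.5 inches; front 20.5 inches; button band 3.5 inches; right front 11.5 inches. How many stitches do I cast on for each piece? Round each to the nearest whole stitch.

collar 54; front 72; button band 12; right front 40.

Rate = 7/2 = 3.5 sts per in.
collar: 15.5 × 3.5 = 54.25 → 54.
front: 20.5 × 3.5 = 71.75 → 72.
button band: 3.5 × 3.5 = 12.25 → 12.
right front: 11.5 × 3.5 = 40.25 → 40.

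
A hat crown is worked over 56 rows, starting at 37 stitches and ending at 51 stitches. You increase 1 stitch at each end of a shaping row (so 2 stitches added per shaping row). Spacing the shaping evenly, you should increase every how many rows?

Increase every 8th row.

Stitches to add: |51 − 37| = 14.
Shaping rows needed: 14 / 2 = 7.
56 rows / 7 = every 8 rows.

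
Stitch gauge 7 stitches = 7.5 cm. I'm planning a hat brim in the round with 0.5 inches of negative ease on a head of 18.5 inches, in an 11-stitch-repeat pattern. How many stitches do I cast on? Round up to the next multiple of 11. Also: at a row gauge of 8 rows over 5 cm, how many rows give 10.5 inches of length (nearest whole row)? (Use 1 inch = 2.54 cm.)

Finished = 18.5 − 0.5 = 18 inches.
18 inches × 2.54 = 45.72 cm.
7/7.5 = 0.933 sts per cm; 45.72 × 0.933 = 42.67 sts.
Next multiple of 11 → 44.
10.5 inches = 26.67 cm; × 1.6 = 42.67 → 43 rows.

Cast on 44 stitches; work 43 rows.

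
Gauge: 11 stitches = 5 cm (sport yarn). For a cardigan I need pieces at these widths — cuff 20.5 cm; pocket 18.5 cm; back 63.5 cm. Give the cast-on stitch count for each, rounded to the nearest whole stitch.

Rate = 11/5 = 2.2 sts per cm.
cuff: 20.5 × 2.2 = 45.10 → 45.
pocket: 18.5 × 2.2 = 40.70 → 41.
back: 63.5 × 2.2 = 139.70 → 140.

cuff 45; pocket 41; back 140.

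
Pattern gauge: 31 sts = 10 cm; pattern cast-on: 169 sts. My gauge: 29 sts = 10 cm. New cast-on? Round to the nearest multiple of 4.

Scale factor = 29 / 31 = 0.935.
169 × 29 / 31 = 158.10 sts.
→ 160 sts.

CO 160 sts.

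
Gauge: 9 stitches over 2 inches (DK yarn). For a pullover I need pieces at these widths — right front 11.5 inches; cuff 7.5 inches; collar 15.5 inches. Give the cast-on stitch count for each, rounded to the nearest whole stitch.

right front 52; cuff 34; collar 70.

Rate = 9/2 = 4.5 sts per in.
right front: 11.5 × 4.5 = 51.75 → 52.
cuff: 7.5 × 4.5 = 33.75 → 34.
collar: 15.5 × 4.5 = 69.75 → 70.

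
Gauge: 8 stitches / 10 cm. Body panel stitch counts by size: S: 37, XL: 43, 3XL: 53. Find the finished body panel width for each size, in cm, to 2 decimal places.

S 46.25 cm; XL 53.75 cm; 3XL 66.25 cm.

8/10 = 0.8 sts per cm.
S: 37 / 0.8 = 46.250 → 46.25 cm.
XL: 43 / 0.8 = 53.750 → 53.75 cm.
3XL: 53 / 0.8 = 66.250 → 66.25 cm.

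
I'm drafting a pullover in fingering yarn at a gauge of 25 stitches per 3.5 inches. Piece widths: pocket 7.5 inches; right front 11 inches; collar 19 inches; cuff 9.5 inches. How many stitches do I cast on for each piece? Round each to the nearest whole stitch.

pocket 54; right front 79; collar 136; cuff 68.

Rate = 25/3.5 = 7.143 sts per in.
pocket: 7.5 × 7.143 = 53.57 → 54.
right front: 11 × 7.143 = 78.57 → 79.
collar: 19 × 7.143 = 135.71 → 136.
cuff: 9.5 × 7.143 = 67.86 → 68.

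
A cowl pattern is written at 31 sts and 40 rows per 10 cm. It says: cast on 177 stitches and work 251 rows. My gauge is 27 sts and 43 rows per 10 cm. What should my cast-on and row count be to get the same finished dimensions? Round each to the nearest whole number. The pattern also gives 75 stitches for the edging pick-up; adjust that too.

Stitches: 177 × 27/31 = 154.16 → 154.
Rows: 251 × 43/40 = 269.82 → 270.
edging pick-up: 75 × 27/31 = 65.32 → 65.

Cast on 154 stitches; work 270 rows; edging pick-up 65 stitches.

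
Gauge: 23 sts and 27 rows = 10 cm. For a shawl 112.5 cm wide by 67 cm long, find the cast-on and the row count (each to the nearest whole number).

Cast on 259 stitches and work 181 rows.

Stitch gauge = 23/10 = 2.3 sts/cm; 112.5 × 2.3 = 258.75 → 259 sts.
Row gauge = 27/10 = 2.7 rows/cm; 67 × 2.7 = 180.90 → 181 rows.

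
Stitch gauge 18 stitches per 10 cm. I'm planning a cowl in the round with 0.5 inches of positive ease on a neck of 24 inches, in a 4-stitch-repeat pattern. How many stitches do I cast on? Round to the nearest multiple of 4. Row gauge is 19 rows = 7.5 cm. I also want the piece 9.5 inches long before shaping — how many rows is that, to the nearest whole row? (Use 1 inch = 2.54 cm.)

Finished = 24 + 0.5 = 24.5 inches.
24.5 inches × 2.54 = 62.23 cm.
18/10 = 1.8 sts per cm; 62.23 × 1.8 = 112.01 sts.
Nearest multiple of 4 → 112.
9.5 inches = 24.13 cm; × 2.533 = 61.13 → 61 rows.

Cast on 112 stitches; work 61 rows.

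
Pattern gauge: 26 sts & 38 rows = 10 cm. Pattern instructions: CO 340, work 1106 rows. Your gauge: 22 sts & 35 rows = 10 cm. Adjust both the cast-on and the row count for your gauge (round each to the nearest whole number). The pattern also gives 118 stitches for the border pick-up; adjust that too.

Stitches: 340 × 22/26 = 287.69 → 288.
Rows: 1106 × 35/38 = 1018.68 → 1019.
border pick-up: 118 × 22/26 = 99.85 → 100.

Cast on 288 stitches; work 1019 rows; border pick-up 100 stitches.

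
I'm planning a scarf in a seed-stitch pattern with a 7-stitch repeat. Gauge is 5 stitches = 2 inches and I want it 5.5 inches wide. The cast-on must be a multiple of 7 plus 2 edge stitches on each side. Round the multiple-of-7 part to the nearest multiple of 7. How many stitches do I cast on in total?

5 / 2 = 2.5 sts per inch.
5.5 × 2.5 = 13.75 sts.
Less 4 edge sts → 9.75 for the repeat.
Nearest multiple of 7: 7.
Add back 4 edge sts → 11.

Cast on 11 stitches.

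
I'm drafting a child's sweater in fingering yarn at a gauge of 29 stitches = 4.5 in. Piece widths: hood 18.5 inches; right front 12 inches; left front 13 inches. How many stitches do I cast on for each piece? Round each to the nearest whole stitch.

Rate = 29/4.5 = 6.444 sts per in.
hood: 18.5 × 6.444 = 119.22 → 119.
right front: 12 × 6.444 = 77.33 → 77.
left front: 13 × 6.444 = 83.78 → 84.

hood 119; right front 77; left front 84.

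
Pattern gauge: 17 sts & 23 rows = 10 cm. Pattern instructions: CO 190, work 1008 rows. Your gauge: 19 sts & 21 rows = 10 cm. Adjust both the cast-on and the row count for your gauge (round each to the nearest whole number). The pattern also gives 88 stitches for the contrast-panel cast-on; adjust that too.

Cast on 212 stitches; work 920 rows; contrast-panel cast-on 98 stitches.

Stitches: 190 × 19/17 = 212.35 → 212.
Rows: 1008 × 21/23 = 920.35 → 920.
contrast-panel cast-on: 88 × 19/17 = 98.35 → 98.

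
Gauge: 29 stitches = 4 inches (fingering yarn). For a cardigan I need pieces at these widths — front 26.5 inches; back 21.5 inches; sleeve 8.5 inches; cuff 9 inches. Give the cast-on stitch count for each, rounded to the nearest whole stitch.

Rate = 29/4 = 7.25 sts per in.
front: 26.5 × 7.25 = 192.12 → 192.
back: 21.5 × 7.25 = 155.88 → 156.
sleeve: 8.5 × 7.25 = 61.62 → 62.
cuff: 9 × 7.25 = 65.25 → 65.

front 192; back 156; sleeve 62; cuff 65.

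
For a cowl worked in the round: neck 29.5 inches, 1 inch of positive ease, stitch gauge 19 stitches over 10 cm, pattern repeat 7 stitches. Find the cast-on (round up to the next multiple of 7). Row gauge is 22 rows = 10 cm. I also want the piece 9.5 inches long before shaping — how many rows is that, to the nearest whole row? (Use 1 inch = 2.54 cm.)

Finished = 29.5 + 1 = 30.5 inches.
30.5 inches × 2.54 = 77.47 cm.
19/10 = 1.9 sts per cm; 77.47 × 1.9 = 147.19 sts.
Next multiple of 7 → 154.
9.5 inches = 24.13 cm; × 2.2 = 53.09 → 53 rows.

Cast on 154 stitches; work 53 rows.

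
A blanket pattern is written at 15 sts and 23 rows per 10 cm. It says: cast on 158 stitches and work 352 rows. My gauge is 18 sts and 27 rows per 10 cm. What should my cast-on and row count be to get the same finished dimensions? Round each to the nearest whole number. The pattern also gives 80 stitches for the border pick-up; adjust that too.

Stitches: 158 × 18/15 = 189.60 → 190.
Rows: 352 × 27/23 = 413.22 → 413.
border pick-up: 80 × 18/15 = 96.00 → 96.

Cast on 190 stitches; work 413 rows; border pick-up 96 stitches.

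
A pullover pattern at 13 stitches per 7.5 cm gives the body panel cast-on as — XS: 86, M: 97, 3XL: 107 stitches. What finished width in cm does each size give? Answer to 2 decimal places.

13/7.5 = 1.733 sts per cm.
XS: 86 / 1.733 = 49.615 → 49.62 cm.
M: 97 / 1.733 = 55.962 → 55.96 cm.
3XL: 107 / 1.733 = 61.731 → 61.73 cm.

XS 49.62 cm; M 55.96 cm; 3XL 61.73 cm.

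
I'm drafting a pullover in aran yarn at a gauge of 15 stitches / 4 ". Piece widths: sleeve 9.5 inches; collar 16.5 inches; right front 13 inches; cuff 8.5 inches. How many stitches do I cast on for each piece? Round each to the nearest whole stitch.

Rate = 15/4 = 3.75 sts per in.
sleeve: 9.5 × 3.75 = 35.62 → 36.
collar: 16.5 × 3.75 = 61.88 → 62.
right front: 13 × 3.75 = 48.75 → 49.
cuff: 8.5 × 3.75 = 31.88 → 32.

sleeve 36; collar 62; right front 49; cuff 32.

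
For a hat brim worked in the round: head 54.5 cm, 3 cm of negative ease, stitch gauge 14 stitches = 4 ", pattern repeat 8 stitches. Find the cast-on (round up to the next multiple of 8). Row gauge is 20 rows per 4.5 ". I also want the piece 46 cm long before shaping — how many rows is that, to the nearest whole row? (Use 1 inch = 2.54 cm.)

Cast on 72 stitches; work 80 rows.

Finished = 54.5 − 3 = 51.5 cm.
51.5 cm × 1/2.54 = 20.28 inches.
14/4 = 3.5 sts per in; 20.28 × 3.5 = 70.96 sts.
Next multiple of 8 → 72.
46 cm = 18.11 inches; × 4.444 = 80.49 → 80 rows.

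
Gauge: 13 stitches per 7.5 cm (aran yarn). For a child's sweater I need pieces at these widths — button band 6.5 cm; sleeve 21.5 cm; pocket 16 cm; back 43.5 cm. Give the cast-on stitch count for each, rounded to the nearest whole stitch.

button band 11; sleeve 37; pocket 28; back 75.

Rate = 13/7.5 = 1.733 sts per cm.
button band: 6.5 × 1.733 = 11.27 → 11.
sleeve: 21.5 × 1.733 = 37.27 → 37.
pocket: 16 × 1.733 = 27.73 → 28.
back: 43.5 × 1.733 = 75.40 → 75.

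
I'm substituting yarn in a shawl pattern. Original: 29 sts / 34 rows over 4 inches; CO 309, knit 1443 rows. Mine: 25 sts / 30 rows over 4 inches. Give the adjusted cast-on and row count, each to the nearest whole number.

Stitches: 309 × 25/29 = 266.38 → 266.
Rows: 1443 × 30/34 = 1273.24 → 1273.

Cast on 266 stitches; work 1273 rows.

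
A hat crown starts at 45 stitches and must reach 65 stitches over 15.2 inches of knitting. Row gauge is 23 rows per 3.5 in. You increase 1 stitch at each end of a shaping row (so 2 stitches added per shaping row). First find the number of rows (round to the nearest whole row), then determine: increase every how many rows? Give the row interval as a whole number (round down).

Increase every 10th row.

Rows = 15.2 × 6.571 = 99.9 → 100 rows.
Stitches to add: 20 → 10 shaping rows (at 2 st each).
100 / 10 = 10.00 → every 10 rows.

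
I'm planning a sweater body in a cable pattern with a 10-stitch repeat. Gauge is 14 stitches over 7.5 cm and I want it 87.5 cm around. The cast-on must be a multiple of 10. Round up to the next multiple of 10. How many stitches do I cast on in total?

14 / 7.5 = 1.867 sts per cm.
87.5 × 1.867 = 163.33 sts.
Next multiple of 10: 170.

CO 170 sts.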